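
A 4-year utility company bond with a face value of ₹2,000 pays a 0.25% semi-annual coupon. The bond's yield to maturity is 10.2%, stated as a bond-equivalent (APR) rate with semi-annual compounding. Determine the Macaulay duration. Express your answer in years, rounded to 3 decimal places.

3.978 years

Periodic yield y = 0.051. Discount each cash flow and weight by its period:
  t   CF        PV=CF/(1+0.051)^t    t·PV
  1         2.50         2.3787         2.3787
  2         2.50         2.2633         4.5265
  3         2.50         2.1534         6.4603
  4         2.50         2.0489         8.1958
  5         2.50         1.9495         9.7476
  6         2.50         1.8549        11.1295
  7         2.50         1.7649        12.3543
  8     2,002.50     1,345.0883    10,760.7064
  Σ                  1,359.5020    10,815.4991
Price P = Σ PV = 1,359.5020.
Macaulay duration = Σ(t·PV) / P = 10,815.4991 / 1,359.5020 = 7.95549 half-year periods.
In years: 7.95549 / 2 = 3.97774 years.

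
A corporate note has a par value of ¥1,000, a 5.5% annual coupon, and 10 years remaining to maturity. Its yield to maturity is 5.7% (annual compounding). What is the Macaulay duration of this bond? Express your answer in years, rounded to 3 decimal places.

7.935 years

Periodic yield y = 0.057. Discount each cash flow and weight by its year:
  t   CF        PV=CF/(1+0.057)^t    t·PV
  1        55.00        52.0341        52.0341
  2        55.00        49.2281        98.4561
  3        55.00        46.5734       139.7201
  4        55.00        44.0619       176.2474
  5        55.00        41.6858       208.4288
  6        55.00        39.4378       236.6268
  7        55.00        37.3111       261.1775
  8        55.00        35.2990       282.3923
  9        55.00        33.3955       300.5594
  10    1,055.00       606.0418     6,060.4181
  Σ                    985.0683     7,816.0607
Price P = Σ PV = 985.0683.
Macaulay duration = Σ(t·PV) / P = 7,816.0607 / 985.0683 = 7.93454 years.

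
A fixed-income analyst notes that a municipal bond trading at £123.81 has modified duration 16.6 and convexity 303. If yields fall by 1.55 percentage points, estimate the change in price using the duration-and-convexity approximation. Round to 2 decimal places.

Duration effect: -D_mod·Δy = -16.6 × (-0.0155) = +0.257300
Convexity effect: ½·C·(Δy)² = 0.5 × 303 × (-0.0155)² = +0.036397875
ΔP/P ≈ +0.257300 + 0.036397875 = +0.293697875
ΔP ≈ 123.81 × (+0.293697875) = +36.36273390375.

+£36.36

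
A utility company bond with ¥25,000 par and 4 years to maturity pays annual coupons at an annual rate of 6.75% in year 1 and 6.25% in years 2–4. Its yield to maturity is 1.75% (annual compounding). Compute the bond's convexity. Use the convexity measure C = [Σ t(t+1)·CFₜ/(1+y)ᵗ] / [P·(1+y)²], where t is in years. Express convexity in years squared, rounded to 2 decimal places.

17.26

With y = 0.0175:
  t   CF        PV=CF/(1+0.0175)^t    t·PV        t(t+1)·PV
  1     1,687.50     1,658.4767     1,658.4767       3,316.9533
  2     1,562.50     1,509.2153     3,018.4305       9,055.2916
  3     1,562.50     1,483.2582     4,449.7747      17,799.0990
  4    26,562.50    24,781.7103    99,126.8412     495,634.2061
  Σ                 29,432.6605   108,253.5232     525,805.5500
P = 29,432.6605.
Convexity = Σ t(t+1)·PV / [P·(1+y)²] = 525,805.5500 / (29,432.6605 × 1.035306) = 17.25547.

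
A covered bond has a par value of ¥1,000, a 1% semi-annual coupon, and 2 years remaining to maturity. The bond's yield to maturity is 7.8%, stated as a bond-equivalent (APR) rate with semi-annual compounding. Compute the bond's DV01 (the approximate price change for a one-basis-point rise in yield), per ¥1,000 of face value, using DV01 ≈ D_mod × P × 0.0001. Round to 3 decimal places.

¥0.167

Periodic yield y = 0.039.
  t   CF        PV=CF/(1+0.039)^t    t·PV
  1         5.00         4.8123         4.8123
  2         5.00         4.6317         9.2634
  3         5.00         4.4578        13.3735
  4     1,005.00       862.3903     3,449.5613
  Σ                    876.2921     3,477.0104
P = 876.2921; D_Mac = 3.96787 half-year periods = 1.98393 yrs; D_mod = 1.90946 yrs.
DV01 ≈ 1.90946 × 876.2921 × 0.0001 = 0.167325.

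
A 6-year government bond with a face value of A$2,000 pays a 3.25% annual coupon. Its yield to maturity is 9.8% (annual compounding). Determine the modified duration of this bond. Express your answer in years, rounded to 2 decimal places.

4.96 years

Periodic yield y = 0.098. First find Macaulay duration:
  t   CF        PV=CF/(1+0.098)^t    t·PV
  1        65.00        59.1985        59.1985
  2        65.00        53.9149       107.8298
  3        65.00        49.1028       147.3084
  4        65.00        44.7202       178.8809
  5        65.00        40.7288       203.6440
  6     2,065.00     1,178.4360     7,070.6162
  Σ                  1,426.1013     7,767.4779
P = 1,426.1013; Macaulay duration = 7,767.4779 / 1,426.1013 = 5.44665 years.
Modified duration = D_Mac / (1 + y) = 5.44665 / 1.098 = 4.96052 years.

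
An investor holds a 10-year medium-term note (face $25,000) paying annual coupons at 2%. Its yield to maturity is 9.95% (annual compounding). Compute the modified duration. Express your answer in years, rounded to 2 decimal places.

7.94 years

Periodic yield y = 0.0995. First find Macaulay duration:
  t   CF        PV=CF/(1+0.0995)^t    t·PV
  1       500.00       454.7522       454.7522
  2       500.00       413.5991       827.1981
  3       500.00       376.1701     1,128.5104
  4       500.00       342.1284     1,368.5134
  5       500.00       311.1672     1,555.8361
  6       500.00       283.0079     1,698.0476
  7       500.00       257.3969     1,801.7785
  8       500.00       234.1036     1,872.8290
  9       500.00       212.9183     1,916.2643
  10   25,500.00     9,876.1538    98,761.5378
  Σ                 12,761.3974   111,385.2673
P = 12,761.3974; Macaulay duration = 111,385.2673 / 12,761.3974 = 8.72830 years.
Modified duration = D_Mac / (1 + y) = 8.72830 / 1.0995 = 7.93842 years.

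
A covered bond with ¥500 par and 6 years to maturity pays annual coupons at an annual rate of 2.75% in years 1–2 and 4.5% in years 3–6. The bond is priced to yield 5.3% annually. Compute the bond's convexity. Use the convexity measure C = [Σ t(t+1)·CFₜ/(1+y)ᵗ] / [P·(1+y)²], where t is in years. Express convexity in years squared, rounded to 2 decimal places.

With y = 0.053:
  t   CF        PV=CF/(1+0.053)^t    t·PV        t(t+1)·PV
  1        13.75        13.0579        13.0579          26.1159
  2        13.75        12.4007        24.8014          74.4042
  3        22.50        19.2707        57.8121         231.2484
  4        22.50        18.3008        73.2030         366.0151
  5        22.50        17.3796        86.8982         521.3891
  6       522.50       383.2799     2,299.6795      16,097.7567
  Σ                    463.6896     2,555.4521      17,316.9292
P = 463.6896.
Convexity = Σ t(t+1)·PV / [P·(1+y)²] = 17,316.9292 / (463.6896 × 1.108809) = 33.68114.

33.68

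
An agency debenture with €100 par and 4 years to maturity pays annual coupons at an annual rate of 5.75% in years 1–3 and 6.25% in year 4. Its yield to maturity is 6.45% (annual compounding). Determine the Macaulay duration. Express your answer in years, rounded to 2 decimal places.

Periodic yield y = 0.0645. Discount each cash flow and weight by its year:
  t   CF        PV=CF/(1+0.0645)^t    t·PV
  1         5.75         5.4016         5.4016
  2         5.75         5.0743        10.1486
  3         5.75         4.7668        14.3005
  4       106.25        82.7459       330.9834
  Σ                     97.9886       360.8342
Price P = Σ PV = 97.9886.
Macaulay duration = Σ(t·PV) / P = 360.8342 / 97.9886 = 3.68241 years.

3.68 years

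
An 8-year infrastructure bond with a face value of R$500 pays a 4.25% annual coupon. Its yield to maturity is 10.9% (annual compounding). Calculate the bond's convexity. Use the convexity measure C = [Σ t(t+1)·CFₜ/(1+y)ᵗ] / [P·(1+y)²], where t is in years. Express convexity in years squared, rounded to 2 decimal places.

45.70

With y = 0.109:
  t   CF        PV=CF/(1+0.109)^t    t·PV        t(t+1)·PV
  1        21.25        19.1614        19.1614          38.3228
  2        21.25        17.2781        34.5562         103.6686
  3        21.25        15.5799        46.7397         186.9586
  4        21.25        14.0486        56.1944         280.9718
  5        21.25        12.6678        63.3390         380.0340
  6        21.25        11.4227        68.5363         479.7544
  7        21.25        10.3000        72.1001         576.8012
  8       521.25       227.8210     1,822.5678      16,403.1099
  Σ                    328.2795     2,183.1949      18,449.6213
P = 328.2795.
Convexity = Σ t(t+1)·PV / [P·(1+y)²] = 18,449.6213 / (328.2795 × 1.229881) = 45.69625.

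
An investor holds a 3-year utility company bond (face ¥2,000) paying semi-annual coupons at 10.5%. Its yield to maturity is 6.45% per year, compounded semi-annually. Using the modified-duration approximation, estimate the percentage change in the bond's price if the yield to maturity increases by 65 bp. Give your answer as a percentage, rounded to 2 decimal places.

-1.68%

Periodic yield y = 0.03225. Modified duration first:
  t   CF        PV=CF/(1+0.03225)^t    t·PV
  1       105.00       101.7195       101.7195
  2       105.00        98.5416       197.0832
  3       105.00        95.4629       286.3887
  4       105.00        92.4804       369.9216
  5       105.00        89.5911       447.9555
  6     2,105.00     1,739.9740    10,439.8438
  Σ                  2,217.7695    11,842.9123
P = 2,217.7695; D_Mac = 5.34001 half-year periods = 2.67001 yrs; D_mod = 2.67001/(1+0.03225) = 2.58659 yrs.
ΔP/P ≈ -D_mod · Δy = -2.58659 × (+0.0065) = -0.016813 = -1.6813%.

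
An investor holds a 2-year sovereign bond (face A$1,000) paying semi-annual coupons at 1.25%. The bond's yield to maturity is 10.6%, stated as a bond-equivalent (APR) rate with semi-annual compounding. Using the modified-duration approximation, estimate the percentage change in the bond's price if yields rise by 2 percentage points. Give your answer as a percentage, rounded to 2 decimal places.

Periodic yield y = 0.053. Modified duration first:
  t   CF        PV=CF/(1+0.053)^t    t·PV
  1         6.25         5.9354         5.9354
  2         6.25         5.6367        11.2734
  3         6.25         5.3530        16.0589
  4     1,006.25       818.4505     3,273.8019
  Σ                    835.3756     3,307.0696
P = 835.3756; D_Mac = 3.95878 half-year periods = 1.97939 yrs; D_mod = 1.97939/(1+0.053) = 1.87976 yrs.
ΔP/P ≈ -D_mod · Δy = -1.87976 × (+0.02) = -0.037595 = -3.7595%.

-3.76%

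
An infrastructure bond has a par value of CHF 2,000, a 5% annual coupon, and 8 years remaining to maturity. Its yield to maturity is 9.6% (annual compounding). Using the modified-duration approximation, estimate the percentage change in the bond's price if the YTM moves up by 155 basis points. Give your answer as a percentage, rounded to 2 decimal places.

Periodic yield y = 0.096. Modified duration first:
  t   CF        PV=CF/(1+0.096)^t    t·PV
  1       100.00        91.2409        91.2409
  2       100.00        83.2490       166.4979
  3       100.00        75.9571       227.8713
  4       100.00        69.3039       277.2157
  5       100.00        63.2335       316.1675
  6       100.00        57.6948       346.1688
  7       100.00        52.6412       368.4887
  8     2,100.00     1,008.6369     8,069.0954
  Σ                  1,501.9573     9,862.7461
P = 1,501.9573; D_Mac = 6.56660 yrs; D_mod = 6.56660/(1+0.096) = 5.99142 yrs.
ΔP/P ≈ -D_mod · Δy = -5.99142 × (+0.0155) = -0.092867 = -9.2867%.

-9.29%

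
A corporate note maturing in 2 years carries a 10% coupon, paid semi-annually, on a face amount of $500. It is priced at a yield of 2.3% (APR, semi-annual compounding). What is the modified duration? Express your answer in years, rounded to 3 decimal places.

1.851 years

Periodic yield y = 0.0115. First find Macaulay duration:
  t   CF        PV=CF/(1+0.0115)^t    t·PV
  1        25.00        24.7158        24.7158
  2        25.00        24.4348        48.8695
  3        25.00        24.1570        72.4709
  4       525.00       501.5287     2,006.1146
  Σ                    574.8362     2,152.1708
P = 574.8362; Macaulay duration = 2,152.1708 / 574.8362 = 3.74397 half-year periods = 1.87199 years.
Modified duration = D_Mac / (1 + y) = 1.87199 / 1.0115 = 1.85070 years.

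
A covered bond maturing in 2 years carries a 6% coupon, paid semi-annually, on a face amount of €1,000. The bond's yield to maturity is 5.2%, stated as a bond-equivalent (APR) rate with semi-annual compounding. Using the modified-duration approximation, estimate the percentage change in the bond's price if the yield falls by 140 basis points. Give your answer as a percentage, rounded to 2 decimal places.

+2.61%

Periodic yield y = 0.026. Modified duration first:
  t   CF        PV=CF/(1+0.026)^t    t·PV
  1        30.00        29.2398        29.2398
  2        30.00        28.4988        56.9976
  3        30.00        27.7766        83.3298
  4     1,030.00       929.4965     3,717.9862
  Σ                  1,015.0117     3,887.5534
P = 1,015.0117; D_Mac = 3.83006 half-year periods = 1.91503 yrs; D_mod = 1.91503/(1+0.026) = 1.86650 yrs.
ΔP/P ≈ -D_mod · Δy = -1.86650 × (-0.014) = +0.026131 = +2.6131%.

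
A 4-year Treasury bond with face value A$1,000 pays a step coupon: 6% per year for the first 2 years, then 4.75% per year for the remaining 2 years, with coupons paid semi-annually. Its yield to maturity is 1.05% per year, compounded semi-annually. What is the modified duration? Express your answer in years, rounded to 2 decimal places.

Periodic yield y = 0.00525. First find Macaulay duration:
  t   CF        PV=CF/(1+0.00525)^t    t·PV
  1        30.00        29.8433        29.8433
  2        30.00        29.6875        59.3749
  3        30.00        29.5324        88.5973
  4        30.00        29.3782       117.5127
  5        23.75        23.1363       115.6813
  6        23.75        23.0154       138.0926
  7        23.75        22.8952       160.2666
  8     1,023.75       981.7508     7,854.0063
  Σ                  1,169.2391     8,563.3751
P = 1,169.2391; Macaulay duration = 8,563.3751 / 1,169.2391 = 7.32389 half-year periods = 3.66194 years.
Modified duration = D_Mac / (1 + y) = 3.66194 / 1.00525 = 3.64282 years.

3.64 years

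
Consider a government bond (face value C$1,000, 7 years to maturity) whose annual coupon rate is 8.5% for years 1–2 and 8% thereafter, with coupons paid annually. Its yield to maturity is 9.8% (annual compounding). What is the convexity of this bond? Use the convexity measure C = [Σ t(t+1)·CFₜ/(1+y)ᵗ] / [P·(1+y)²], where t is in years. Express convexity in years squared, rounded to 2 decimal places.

33.57

With y = 0.098:
  t   CF        PV=CF/(1+0.098)^t    t·PV        t(t+1)·PV
  1        85.00        77.4135        77.4135         154.8270
  2        85.00        70.5041       141.0082         423.0245
  3        80.00        60.4342       181.3027         725.2107
  4        80.00        55.0403       220.1611       1,100.8056
  5        80.00        50.1278       250.6388       1,503.8328
  6        80.00        45.6537       273.9222       1,917.4552
  7     1,080.00       561.3159     3,929.2116      31,433.6926
  Σ                    920.4895     5,073.6580      37,258.8483
P = 920.4895.
Convexity = Σ t(t+1)·PV / [P·(1+y)²] = 37,258.8483 / (920.4895 × 1.205604) = 33.57422.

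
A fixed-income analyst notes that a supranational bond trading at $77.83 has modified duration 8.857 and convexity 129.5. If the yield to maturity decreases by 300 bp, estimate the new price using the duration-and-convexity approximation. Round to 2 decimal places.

$103.05

Duration effect: -D_mod·Δy = -8.857 × (-0.03) = +0.265710
Convexity effect: ½·C·(Δy)² = 0.5 × 129.5 × (-0.03)² = +0.0582750
ΔP/P ≈ +0.265710 + 0.0582750 = +0.323985
New price ≈ 77.83 × (1 + 0.323985) = 103.04575255.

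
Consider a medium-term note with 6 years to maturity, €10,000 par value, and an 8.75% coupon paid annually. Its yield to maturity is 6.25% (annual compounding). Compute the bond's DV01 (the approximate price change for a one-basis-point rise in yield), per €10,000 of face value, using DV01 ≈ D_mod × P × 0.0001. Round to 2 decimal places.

€5.26

Periodic yield y = 0.0625.
  t   CF        PV=CF/(1+0.0625)^t    t·PV
  1       875.00       823.5294       823.5294
  2       875.00       775.0865     1,550.1730
  3       875.00       729.4932     2,188.4795
  4       875.00       686.5818     2,746.3273
  5       875.00       646.1947     3,230.9733
  6    10,875.00     7,558.8484    45,353.0902
  Σ                 11,219.7339    55,892.5727
P = 11,219.7339; D_Mac = 4.98163 yrs; D_mod = 4.68859 yrs.
DV01 ≈ 4.68859 × 11,219.7339 × 0.0001 = 5.260477.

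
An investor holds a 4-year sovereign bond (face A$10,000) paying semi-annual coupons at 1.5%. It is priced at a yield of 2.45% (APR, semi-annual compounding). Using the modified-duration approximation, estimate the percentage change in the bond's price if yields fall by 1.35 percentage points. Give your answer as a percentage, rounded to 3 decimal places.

Periodic yield y = 0.01225. Modified duration first:
  t   CF        PV=CF/(1+0.01225)^t    t·PV
  1        75.00        74.0924        74.0924
  2        75.00        73.1957       146.3914
  3        75.00        72.3099       216.9298
  4        75.00        71.4348       285.7394
  5        75.00        70.5704       352.8518
  6        75.00        69.7163       418.2980
  7        75.00        68.8726       482.1085
  8    10,075.00     9,139.9279    73,119.4234
  Σ                  9,640.1201    75,095.8348
P = 9,640.1201; D_Mac = 7.78993 half-year periods = 3.89496 yrs; D_mod = 3.89496/(1+0.01225) = 3.84783 yrs.
ΔP/P ≈ -D_mod · Δy = -3.84783 × (-0.0135) = +0.051946 = +5.1946%.

+5.195%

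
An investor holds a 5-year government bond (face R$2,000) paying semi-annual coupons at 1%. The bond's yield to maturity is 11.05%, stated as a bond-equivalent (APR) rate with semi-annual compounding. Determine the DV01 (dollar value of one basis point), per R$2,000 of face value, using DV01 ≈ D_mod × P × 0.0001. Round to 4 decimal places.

Periodic yield y = 0.05525.
  t   CF        PV=CF/(1+0.05525)^t    t·PV
  1        10.00         9.4764         9.4764
  2        10.00         8.9803        17.9605
  3        10.00         8.5101        25.5303
  4        10.00         8.0645        32.2581
  5        10.00         7.6423        38.2114
  6        10.00         7.2422        43.4529
  7        10.00         6.8630        48.0408
  8        10.00         6.5036        52.0292
  9        10.00         6.1631        55.4682
  10    2,010.00     1,173.9307    11,739.3067
  Σ                  1,243.3762    12,061.7346
P = 1,243.3762; D_Mac = 9.70079 half-year periods = 4.85040 yrs; D_mod = 4.59644 yrs.
DV01 ≈ 4.59644 × 1,243.3762 × 0.0001 = 0.571511.

R$0.5715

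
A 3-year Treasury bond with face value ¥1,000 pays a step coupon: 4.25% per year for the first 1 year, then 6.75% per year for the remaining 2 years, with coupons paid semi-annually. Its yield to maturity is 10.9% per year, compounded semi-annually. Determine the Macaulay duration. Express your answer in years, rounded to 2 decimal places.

2.80 years

Periodic yield y = 0.0545. Discount each cash flow and weight by its period:
  t   CF        PV=CF/(1+0.0545)^t    t·PV
  1        21.25        20.1517        20.1517
  2        21.25        19.1102        38.2204
  3        33.75        28.7829        86.3486
  4        33.75        27.2953       109.1811
  5        33.75        25.8846       129.4228
  6     1,033.75       751.8583     4,511.1500
  Σ                    873.0830     4,894.4747
Price P = Σ PV = 873.0830.
Macaulay duration = Σ(t·PV) / P = 4,894.4747 / 873.0830 = 5.60597 half-year periods.
In years: 5.60597 / 2 = 2.80298 years.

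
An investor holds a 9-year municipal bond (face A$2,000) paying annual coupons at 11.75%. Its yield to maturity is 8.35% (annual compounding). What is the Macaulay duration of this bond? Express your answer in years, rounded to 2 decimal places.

6.29 years

Periodic yield y = 0.0835. Discount each cash flow and weight by its year:
  t   CF        PV=CF/(1+0.0835)^t    t·PV
  1       235.00       216.8897       216.8897
  2       235.00       200.1751       400.3502
  3       235.00       184.7486       554.2457
  4       235.00       170.5109       682.0437
  5       235.00       157.3705       786.8524
  6       235.00       145.2427       871.4563
  7       235.00       134.0496       938.3470
  8       235.00       123.7190       989.7523
  9     2,235.00     1,085.9686     9,773.7178
  Σ                  2,418.6748    15,213.6552
Price P = Σ PV = 2,418.6748.
Macaulay duration = Σ(t·PV) / P = 15,213.6552 / 2,418.6748 = 6.29008 years.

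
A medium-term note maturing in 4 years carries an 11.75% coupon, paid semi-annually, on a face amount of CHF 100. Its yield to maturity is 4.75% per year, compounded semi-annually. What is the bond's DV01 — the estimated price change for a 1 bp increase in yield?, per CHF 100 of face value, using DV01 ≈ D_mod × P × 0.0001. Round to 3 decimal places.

CHF 0.041

Periodic yield y = 0.02375.
  t   CF        PV=CF/(1+0.02375)^t    t·PV
  1        5.875         5.7387         5.7387
  2        5.875         5.6056        11.2111
  3        5.875         5.4755        16.4266
  4        5.875         5.3485        21.3940
  5        5.875         5.2244        26.1221
  6        5.875         5.1032        30.6193
  7        5.875         4.9848        34.8938
  8      105.875        87.7490       701.9919
  Σ                    125.2298       848.3976
P = 125.2298; D_Mac = 6.77473 half-year periods = 3.38736 yrs; D_mod = 3.30878 yrs.
DV01 ≈ 3.30878 × 125.2298 × 0.0001 = 0.041436.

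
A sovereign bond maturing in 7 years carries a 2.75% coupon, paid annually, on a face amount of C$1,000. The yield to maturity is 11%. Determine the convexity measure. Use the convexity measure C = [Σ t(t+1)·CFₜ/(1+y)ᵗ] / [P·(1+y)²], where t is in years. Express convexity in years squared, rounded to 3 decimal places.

39.315

With y = 0.11:
  t   CF        PV=CF/(1+0.11)^t    t·PV        t(t+1)·PV
  1        27.50        24.7748        24.7748          49.5495
  2        27.50        22.3196        44.6392         133.9177
  3        27.50        20.1078        60.3233         241.2932
  4        27.50        18.1151        72.4604         362.3020
  5        27.50        16.3199        81.5996         489.5973
  6        27.50        14.7026        88.2157         617.5102
  7     1,027.50       494.9040     3,464.3281      27,714.6250
  Σ                    611.2438     3,836.3411      29,608.7949
P = 611.2438.
Convexity = Σ t(t+1)·PV / [P·(1+y)²] = 29,608.7949 / (611.2438 × 1.232100) = 39.31518.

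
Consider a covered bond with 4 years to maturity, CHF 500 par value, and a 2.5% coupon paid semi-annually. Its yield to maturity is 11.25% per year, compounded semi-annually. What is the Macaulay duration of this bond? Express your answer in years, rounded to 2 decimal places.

3.79 years

Periodic yield y = 0.05625. Discount each cash flow and weight by its period:
  t   CF        PV=CF/(1+0.05625)^t    t·PV
  1         6.25         5.9172         5.9172
  2         6.25         5.6020        11.2041
  3         6.25         5.3037        15.9111
  4         6.25         5.0213        20.0851
  5         6.25         4.7539        23.7693
  6         6.25         4.5007        27.0042
  7         6.25         4.2610        29.8271
  8       506.25       326.7618     2,614.0943
  Σ                    362.1215     2,747.8123
Price P = Σ PV = 362.1215.
Macaulay duration = Σ(t·PV) / P = 2,747.8123 / 362.1215 = 7.58809 half-year periods.
In years: 7.58809 / 2 = 3.79405 years.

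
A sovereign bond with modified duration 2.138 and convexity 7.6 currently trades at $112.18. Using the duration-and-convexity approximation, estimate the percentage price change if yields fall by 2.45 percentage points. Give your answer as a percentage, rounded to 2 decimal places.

+5.47%

Duration effect: -D_mod·Δy = -2.138 × (-0.0245) = +0.052381
Convexity effect: ½·C·(Δy)² = 0.5 × 7.6 × (-0.0245)² = +0.00228095
ΔP/P ≈ +0.052381 + 0.00228095 = +0.05466195
= +5.466195%.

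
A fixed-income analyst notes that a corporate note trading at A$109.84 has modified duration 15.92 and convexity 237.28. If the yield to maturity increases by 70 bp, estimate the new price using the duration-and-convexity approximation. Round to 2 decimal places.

A$98.24

Duration effect: -D_mod·Δy = -15.92 × (+0.007) = -0.111440
Convexity effect: ½·C·(Δy)² = 0.5 × 237.28 × (0.007)² = +0.00581336
ΔP/P ≈ -0.111440 + 0.00581336 = -0.10562664
New price ≈ 109.84 × (1 - 0.10562664) = 98.2379698624.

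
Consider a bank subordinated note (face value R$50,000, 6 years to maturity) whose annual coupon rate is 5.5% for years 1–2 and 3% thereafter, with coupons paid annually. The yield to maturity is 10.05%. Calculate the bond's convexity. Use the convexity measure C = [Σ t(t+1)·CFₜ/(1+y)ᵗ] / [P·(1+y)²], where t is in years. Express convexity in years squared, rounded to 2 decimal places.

29.10

With y = 0.1005:
  t   CF        PV=CF/(1+0.1005)^t    t·PV        t(t+1)·PV
  1     2,750.00     2,498.8642     2,498.8642       4,997.7283
  2     2,750.00     2,270.6626     4,541.3251      13,623.9754
  3     1,500.00     1,125.4368     3,376.3105      13,505.2418
  4     1,500.00     1,022.6595     4,090.6381      20,453.1907
  5     1,500.00       929.2681     4,646.3405      27,878.0427
  6    51,500.00    28,991.2504   173,947.5027   1,217,632.5188
  Σ                 36,838.1416   193,100.9810   1,298,090.6977
P = 36,838.1416.
Convexity = Σ t(t+1)·PV / [P·(1+y)²] = 1,298,090.6977 / (36,838.1416 × 1.211100) = 29.09559.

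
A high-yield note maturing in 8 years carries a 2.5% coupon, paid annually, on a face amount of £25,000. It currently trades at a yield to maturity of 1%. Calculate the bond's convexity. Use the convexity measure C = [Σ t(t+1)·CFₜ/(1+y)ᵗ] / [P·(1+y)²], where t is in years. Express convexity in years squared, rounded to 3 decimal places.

63.429

With y = 0.01:
  t   CF        PV=CF/(1+0.01)^t    t·PV        t(t+1)·PV
  1       625.00       618.8119       618.8119       1,237.6238
  2       625.00       612.6850     1,225.3701       3,676.1102
  3       625.00       606.6188     1,819.8565       7,279.4261
  4       625.00       600.6127     2,402.4509      12,012.2543
  5       625.00       594.6661     2,973.3303      17,839.9816
  6       625.00       588.7783     3,532.6696      24,728.6874
  7       625.00       582.9488     4,080.6415      32,645.1319
  8    25,625.00    23,664.2576   189,314.0606   1,703,826.5455
  Σ                 27,869.3792   205,967.1913   1,803,245.7608
P = 27,869.3792.
Convexity = Σ t(t+1)·PV / [P·(1+y)²] = 1,803,245.7608 / (27,869.3792 × 1.020100) = 63.42856.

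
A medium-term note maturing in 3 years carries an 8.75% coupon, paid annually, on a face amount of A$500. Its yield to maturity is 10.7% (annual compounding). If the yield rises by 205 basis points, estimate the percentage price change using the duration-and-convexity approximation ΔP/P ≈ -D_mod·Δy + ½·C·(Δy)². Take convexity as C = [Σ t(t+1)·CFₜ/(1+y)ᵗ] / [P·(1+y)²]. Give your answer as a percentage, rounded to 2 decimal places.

With y = 0.107:
  t   CF        PV=CF/(1+0.107)^t    t·PV        t(t+1)·PV
  1        43.75        39.5212        39.5212          79.0425
  2        43.75        35.7012        71.4024         214.2072
  3       543.75       400.8265     1,202.4794       4,809.9178
  Σ                    476.0489     1,313.4031       5,103.1674
P = 476.0489; D_Mac = 2.75897 yrs; D_mod = 2.49229 yrs; C = 8.74768.
Duration effect: -2.49229 × (+0.0205) = -0.051092
Convexity effect: 0.5 × 8.74768 × (0.0205)² = +0.0018381
ΔP/P ≈ -0.051092 + 0.0018381 = -0.049254 = -4.9254%.

-4.93%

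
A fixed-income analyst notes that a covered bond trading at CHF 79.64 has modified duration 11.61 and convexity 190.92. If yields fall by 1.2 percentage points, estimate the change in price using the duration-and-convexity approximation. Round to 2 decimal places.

Duration effect: -D_mod·Δy = -11.61 × (-0.012) = +0.139320
Convexity effect: ½·C·(Δy)² = 0.5 × 190.92 × (-0.012)² = +0.01374624
ΔP/P ≈ +0.139320 + 0.01374624 = +0.15306624
ΔP ≈ 79.64 × (+0.15306624) = +12.1901953536.

+CHF 12.19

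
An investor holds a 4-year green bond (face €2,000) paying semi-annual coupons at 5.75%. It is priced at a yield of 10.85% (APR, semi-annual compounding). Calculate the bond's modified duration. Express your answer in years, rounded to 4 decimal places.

3.4037 years

Periodic yield y = 0.05425. First find Macaulay duration:
  t   CF        PV=CF/(1+0.05425)^t    t·PV
  1        57.50        54.5411        54.5411
  2        57.50        51.7345       103.4691
  3        57.50        49.0724       147.2171
  4        57.50        46.5472       186.1887
  5        57.50        44.1519       220.7597
  6        57.50        41.8800       251.2797
  7        57.50        39.7249       278.0741
  8     2,057.50     1,348.3138    10,786.5101
  Σ                  1,675.9658    12,028.0397
P = 1,675.9658; Macaulay duration = 12,028.0397 / 1,675.9658 = 7.17678 half-year periods = 3.58839 years.
Modified duration = D_Mac / (1 + y) = 3.58839 / 1.05425 = 3.40374 years.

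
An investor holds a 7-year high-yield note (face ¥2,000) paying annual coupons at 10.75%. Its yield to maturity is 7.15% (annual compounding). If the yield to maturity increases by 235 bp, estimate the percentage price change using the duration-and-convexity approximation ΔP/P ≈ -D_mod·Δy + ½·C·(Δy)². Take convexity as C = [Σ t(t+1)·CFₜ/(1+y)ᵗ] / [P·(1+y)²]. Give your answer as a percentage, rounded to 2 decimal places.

With y = 0.0715:
  t   CF        PV=CF/(1+0.0715)^t    t·PV        t(t+1)·PV
  1       215.00       200.6533       200.6533         401.3066
  2       215.00       187.2639       374.5278       1,123.5835
  3       215.00       174.7680       524.3040       2,097.2161
  4       215.00       163.1059       652.4237       3,262.1187
  5       215.00       152.2221       761.1103       4,566.6617
  6       215.00       142.0644       852.3867       5,966.7068
  7     2,215.00     1,365.9302     9,561.5113      76,492.0905
  Σ                  2,386.0078    12,926.9172      93,909.6838
P = 2,386.0078; D_Mac = 5.41780 yrs; D_mod = 5.05628 yrs; C = 34.28105.
Duration effect: -5.05628 × (+0.0235) = -0.118823
Convexity effect: 0.5 × 34.28105 × (0.0235)² = +0.0094659
ΔP/P ≈ -0.118823 + 0.0094659 = -0.109357 = -10.9357%.

-10.94%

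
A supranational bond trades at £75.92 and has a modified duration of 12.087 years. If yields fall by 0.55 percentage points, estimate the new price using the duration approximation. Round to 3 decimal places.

£80.967

Duration approximation: ΔP/P ≈ -D_mod · Δy = -12.087 × (-0.0055) = +0.0664785.
New price ≈ 75.92 × (1 + 0.0664785) = 80.96704772.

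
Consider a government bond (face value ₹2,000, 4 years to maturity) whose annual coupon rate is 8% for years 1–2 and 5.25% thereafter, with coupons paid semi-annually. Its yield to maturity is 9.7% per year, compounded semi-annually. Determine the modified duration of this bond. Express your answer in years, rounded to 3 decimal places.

Periodic yield y = 0.0485. First find Macaulay duration:
  t   CF        PV=CF/(1+0.0485)^t    t·PV
  1        80.00        76.2995        76.2995
  2        80.00        72.7701       145.5402
  3        80.00        69.4040       208.2121
  4        80.00        66.1936       264.7746
  5        52.50        41.4302       207.1510
  6        52.50        39.5138       237.0827
  7        52.50        37.6860       263.8021
  8     2,052.50     1,405.1921    11,241.5365
  Σ                  1,808.4893    12,644.3988
P = 1,808.4893; Macaulay duration = 12,644.3988 / 1,808.4893 = 6.99169 half-year periods = 3.49585 years.
Modified duration = D_Mac / (1 + y) = 3.49585 / 1.0485 = 3.33414 years.

3.334 years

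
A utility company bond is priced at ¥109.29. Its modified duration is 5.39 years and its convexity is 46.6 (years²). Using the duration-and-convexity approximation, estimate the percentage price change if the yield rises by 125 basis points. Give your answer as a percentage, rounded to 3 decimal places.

Duration effect: -D_mod·Δy = -5.39 × (+0.0125) = -0.067375
Convexity effect: ½·C·(Δy)² = 0.5 × 46.6 × (0.0125)² = +0.003640625
ΔP/P ≈ -0.067375 + 0.003640625 = -0.063734375
= -6.3734375%.

-6.373%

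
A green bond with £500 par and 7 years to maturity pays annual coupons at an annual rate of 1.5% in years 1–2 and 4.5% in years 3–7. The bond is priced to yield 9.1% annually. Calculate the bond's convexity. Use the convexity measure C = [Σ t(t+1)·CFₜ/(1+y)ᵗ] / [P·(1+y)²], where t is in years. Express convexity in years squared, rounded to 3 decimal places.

40.985

With y = 0.091:
  t   CF        PV=CF/(1+0.091)^t    t·PV        t(t+1)·PV
  1         7.50         6.8744         6.8744          13.7489
  2         7.50         6.3010        12.6021          37.8062
  3        22.50        17.3264        51.9792         207.9168
  4        22.50        15.8812        63.5248         317.6241
  5        22.50        14.5566        72.7828         436.6968
  6        22.50        13.3424        80.0544         560.3809
  7       522.50       283.9965     1,987.9757      15,903.8059
  Σ                    358.2786     2,275.7935      17,477.9796
P = 358.2786.
Convexity = Σ t(t+1)·PV / [P·(1+y)²] = 17,477.9796 / (358.2786 × 1.190281) = 40.98462.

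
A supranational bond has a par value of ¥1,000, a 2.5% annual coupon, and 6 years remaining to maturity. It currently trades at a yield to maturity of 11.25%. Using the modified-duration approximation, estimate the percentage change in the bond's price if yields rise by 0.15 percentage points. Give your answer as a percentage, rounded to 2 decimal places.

Periodic yield y = 0.1125. Modified duration first:
  t   CF        PV=CF/(1+0.1125)^t    t·PV
  1        25.00        22.4719        22.4719
  2        25.00        20.1995        40.3989
  3        25.00        18.1568        54.4705
  4        25.00        16.3207        65.2830
  5        25.00        14.6703        73.3517
  6     1,025.00       540.6594     3,243.9563
  Σ                    632.4787     3,499.9323
P = 632.4787; D_Mac = 5.53368 yrs; D_mod = 5.53368/(1+0.1125) = 4.97409 yrs.
ΔP/P ≈ -D_mod · Δy = -4.97409 × (+0.0015) = -0.007461 = -0.7461%.

-0.75%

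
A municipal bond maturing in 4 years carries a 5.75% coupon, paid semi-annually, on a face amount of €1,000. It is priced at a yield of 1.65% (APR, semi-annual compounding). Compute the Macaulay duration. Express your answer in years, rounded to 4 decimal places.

3.6609 years

Periodic yield y = 0.00825. Discount each cash flow and weight by its period:
  t   CF        PV=CF/(1+0.00825)^t    t·PV
  1        28.75        28.5148        28.5148
  2        28.75        28.2814        56.5629
  3        28.75        28.0500        84.1501
  4        28.75        27.8205       111.2820
  5        28.75        27.5929       137.9643
  6        28.75        27.3671       164.2025
  7        28.75        27.1431       190.0020
  8     1,028.75       963.3054     7,706.4433
  Σ                  1,158.0752     8,479.1218
Price P = Σ PV = 1,158.0752.
Macaulay duration = Σ(t·PV) / P = 8,479.1218 / 1,158.0752 = 7.32174 half-year periods.
In years: 7.32174 / 2 = 3.66087 years.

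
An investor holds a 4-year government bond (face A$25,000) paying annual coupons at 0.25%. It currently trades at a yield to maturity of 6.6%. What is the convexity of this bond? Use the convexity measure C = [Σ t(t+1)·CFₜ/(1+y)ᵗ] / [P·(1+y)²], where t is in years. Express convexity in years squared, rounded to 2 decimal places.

17.50

With y = 0.066:
  t   CF        PV=CF/(1+0.066)^t    t·PV        t(t+1)·PV
  1        62.50        58.6304        58.6304         117.2608
  2        62.50        55.0004       110.0007         330.0022
  3        62.50        51.5951       154.7853         619.1411
  4    25,062.50    19,408.6609    77,634.6434     388,173.2170
  Σ                 19,573.8867    77,958.0598     389,239.6212
P = 19,573.8867.
Convexity = Σ t(t+1)·PV / [P·(1+y)²] = 389,239.6212 / (19,573.8867 × 1.136356) = 17.49950.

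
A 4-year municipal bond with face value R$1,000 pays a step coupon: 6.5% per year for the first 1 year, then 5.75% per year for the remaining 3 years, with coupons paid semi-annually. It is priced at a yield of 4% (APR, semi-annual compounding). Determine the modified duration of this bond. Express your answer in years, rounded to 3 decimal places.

Periodic yield y = 0.02. First find Macaulay duration:
  t   CF        PV=CF/(1+0.02)^t    t·PV
  1        32.50        31.8627        31.8627
  2        32.50        31.2380        62.4760
  3        28.75        27.0918        81.2753
  4        28.75        26.5606       106.2422
  5        28.75        26.0398       130.1988
  6        28.75        25.5292       153.1751
  7        28.75        25.0286       175.2002
  8     1,028.75       878.0282     7,024.2258
  Σ                  1,071.3788     7,764.6561
P = 1,071.3788; Macaulay duration = 7,764.6561 / 1,071.3788 = 7.24735 half-year periods = 3.62367 years.
Modified duration = D_Mac / (1 + y) = 3.62367 / 1.02 = 3.55262 years.

3.553 years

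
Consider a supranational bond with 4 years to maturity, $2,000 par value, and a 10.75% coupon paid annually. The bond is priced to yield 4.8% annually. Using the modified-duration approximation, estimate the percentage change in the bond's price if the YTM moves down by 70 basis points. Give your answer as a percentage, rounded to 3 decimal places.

Periodic yield y = 0.048. Modified duration first:
  t   CF        PV=CF/(1+0.048)^t    t·PV
  1       215.00       205.1527       205.1527
  2       215.00       195.7564       391.5127
  3       215.00       186.7904       560.3713
  4     2,215.00     1,836.2364     7,344.9457
  Σ                  2,423.9359     8,501.9824
P = 2,423.9359; D_Mac = 3.50751 yrs; D_mod = 3.50751/(1+0.048) = 3.34686 yrs.
ΔP/P ≈ -D_mod · Δy = -3.34686 × (-0.007) = +0.023428 = +2.3428%.

+2.343%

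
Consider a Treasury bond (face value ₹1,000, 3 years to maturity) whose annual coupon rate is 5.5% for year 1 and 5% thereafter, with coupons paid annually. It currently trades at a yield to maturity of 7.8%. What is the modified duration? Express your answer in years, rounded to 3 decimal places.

Periodic yield y = 0.078. First find Macaulay duration:
  t   CF        PV=CF/(1+0.078)^t    t·PV
  1        55.00        51.0204        51.0204
  2        50.00        43.0261        86.0523
  3     1,050.00       838.1717     2,514.5152
  Σ                    932.2183     2,651.5879
P = 932.2183; Macaulay duration = 2,651.5879 / 932.2183 = 2.84439 years.
Modified duration = D_Mac / (1 + y) = 2.84439 / 1.078 = 2.63858 years.

2.639 years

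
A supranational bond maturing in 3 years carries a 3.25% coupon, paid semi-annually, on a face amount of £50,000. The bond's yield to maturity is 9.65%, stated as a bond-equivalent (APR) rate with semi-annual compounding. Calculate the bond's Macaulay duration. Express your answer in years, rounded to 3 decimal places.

2.869 years

Periodic yield y = 0.04825. Discount each cash flow and weight by its period:
  t   CF        PV=CF/(1+0.04825)^t    t·PV
  1       812.50       775.1014       775.1014
  2       812.50       739.4241     1,478.8483
  3       812.50       705.3891     2,116.1674
  4       812.50       672.9207     2,691.6828
  5       812.50       641.9468     3,209.7338
  6    50,812.50    38,298.4622   229,790.7734
  Σ                 41,833.2443   240,062.3070
Price P = Σ PV = 41,833.2443.
Macaulay duration = Σ(t·PV) / P = 240,062.3070 / 41,833.2443 = 5.73855 half-year periods.
In years: 5.73855 / 2 = 2.86928 years.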